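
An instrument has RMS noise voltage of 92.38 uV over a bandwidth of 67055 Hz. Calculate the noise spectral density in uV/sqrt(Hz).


Noise spectral density = Vrms / sqrt(BW).
NSD = 92.38 / sqrt(67055)
NSD = 92.38 / 258.9498
NSD = 0.3567 uV/sqrt(Hz)

0.3567 uV/sqrt(Hz)


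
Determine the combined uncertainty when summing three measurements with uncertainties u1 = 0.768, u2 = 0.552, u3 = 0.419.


For a sum of independent quantities, uc = sqrt(u1^2 + u2^2 + u3^2).
uc = sqrt(0.768^2 + 0.552^2 + 0.419^2)
uc = sqrt(0.589824 + 0.304704 + 0.175561)
uc = 1.0345

1.0345


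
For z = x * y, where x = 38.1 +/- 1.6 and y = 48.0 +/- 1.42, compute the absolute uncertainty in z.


For a product z = x*y, the relative uncertainty is:
uz/z = sqrt((ux/x)^2 + (uy/y)^2)
Relative uncertainties: ux/x = 1.6/38.1 = 0.041995
uy/y = 1.42/48.0 = 0.029583
z = 38.1 * 48.0 = 1828.8
uz = 1828.8 * sqrt(0.041995^2 + 0.029583^2) = 93.943

93.943


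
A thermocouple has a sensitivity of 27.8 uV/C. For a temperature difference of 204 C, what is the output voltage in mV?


The thermocouple output V = sensitivity * dT.
V = 27.8 uV/C * 204 C
V = 5671.2 uV
V = 5.671 mV

5.671 mV


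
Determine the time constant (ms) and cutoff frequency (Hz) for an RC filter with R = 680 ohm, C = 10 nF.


Time constant: tau = R * C.
tau = 680 * 1.00e-08 = 6.8e-06 s
tau = 0.0068 ms
Cutoff frequency: fc = 1 / (2*pi*R*C).
fc = 1 / (2*pi*6.8e-06) = 23405.14 Hz

tau = 0.0068 ms, fc = 23405.14 Hz


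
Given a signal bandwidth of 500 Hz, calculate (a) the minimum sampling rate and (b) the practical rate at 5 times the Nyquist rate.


By Nyquist theorem, fs_min = 2 * fmax.
fs_min = 2 * 500 = 1000 Hz
Practical rate = 5 * fs_min = 5 * 1000 = 5000 Hz

fs_min = 1000 Hz, fs_practical = 5000 Hz


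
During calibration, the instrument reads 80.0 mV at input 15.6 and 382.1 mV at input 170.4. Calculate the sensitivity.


Sensitivity = (y2 - y1) / (x2 - x1).
S = (382.1 - 80.0) / (170.4 - 15.6)
S = 302.1 / 154.8
S = 1.9516 mV/unit

1.9516 mV/unit


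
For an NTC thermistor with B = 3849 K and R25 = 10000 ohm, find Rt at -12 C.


NTC thermistor equation: Rt = R25 * exp(B * (1/T - 1/T25)).
T in Kelvin: 261.15 K, T25 = 298.15 K
1/T - 1/T25 = 1/261.15 - 1/298.15 = 0.0004752
B * (1/T - 1/T25) = 3849 * 0.0004752 = 1.829
Rt = 10000 * exp(1.829) = 62279.5 ohm

62279.5 ohm


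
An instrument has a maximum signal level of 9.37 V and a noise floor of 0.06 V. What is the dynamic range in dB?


Dynamic range = 20 * log10(Vmax / Vnoise).
DR = 20 * log10(9.37 / 0.06)
DR = 20 * log10(156.17)
DR = 43.87 dB

43.87 dB


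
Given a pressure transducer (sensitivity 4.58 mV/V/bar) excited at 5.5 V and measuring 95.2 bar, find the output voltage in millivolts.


Output = sensitivity * Vex * P.
Vout = 4.58 * 5.5 * 95.2
Vout = 25.19 * 95.2
Vout = 2398.09 mV

2398.09 mV


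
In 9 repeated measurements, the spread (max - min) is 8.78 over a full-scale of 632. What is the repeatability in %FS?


Repeatability = (spread / full scale) * 100%.
R = (8.78 / 632) * 100
R = 1.389 %FS

1.389 %FS


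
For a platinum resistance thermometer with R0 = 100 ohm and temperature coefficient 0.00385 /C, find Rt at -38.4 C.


The RTD equation: Rt = R0 * (1 + alpha * T).
Rt = 100 * (1 + 0.00385 * -38.4)
Rt = 100 * (1 + -0.14784)
Rt = 100 * 0.85216
Rt = 85.216 ohm

85.216 ohm


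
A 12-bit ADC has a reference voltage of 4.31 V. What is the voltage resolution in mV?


The resolution (LSB) of an ADC is Vref / 2^n.
LSB = 4.31 / 2^12
LSB = 4.31 / 4096
LSB = 0.00105225 V = 1.05224609 mV

1.05224609 mV


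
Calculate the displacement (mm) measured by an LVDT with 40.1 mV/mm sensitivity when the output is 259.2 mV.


Displacement = Vout / sensitivity.
d = 259.2 / 40.1
d = 6.464 mm

6.464 mm


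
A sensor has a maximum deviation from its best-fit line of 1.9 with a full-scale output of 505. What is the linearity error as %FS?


Linearity error = (max deviation / full scale) * 100%.
Linearity = (1.9 / 505) * 100
Linearity = 0.376 %FS

0.376 %FS


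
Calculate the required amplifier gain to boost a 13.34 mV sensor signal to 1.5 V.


Gain = Vout / Vin (converting to same units).
G = 1.5 V / 13.34 mV
G = 1500.0 mV / 13.34 mV
G = 112.44

112.44


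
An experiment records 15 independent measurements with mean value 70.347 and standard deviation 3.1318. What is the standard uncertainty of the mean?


The standard uncertainty for Type A evaluation is u = s / sqrt(n).
u = 3.1318 / sqrt(15)
u = 3.1318 / 3.873
u = 0.8086

0.8086


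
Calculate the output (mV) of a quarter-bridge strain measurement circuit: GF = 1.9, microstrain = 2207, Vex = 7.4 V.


Quarter bridge output: Vout = (GF * epsilon * Vex) / 4.
Vout = (1.9 * 2207e-6 * 7.4) / 4
Vout = 0.03103042 / 4 V
Vout = 0.0077576 V = 7.7576 mV

7.7576 mV


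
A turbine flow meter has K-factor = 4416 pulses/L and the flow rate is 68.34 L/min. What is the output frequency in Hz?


Frequency = K * Q / 60 (converting L/min to L/s).
f = 4416 * 68.34 / 60
f = 301789.44 / 60
f = 5029.82 Hz

5029.82 Hz


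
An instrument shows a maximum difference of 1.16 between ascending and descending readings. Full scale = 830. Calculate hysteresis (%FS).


Hysteresis = (max difference / full scale) * 100%.
H = (1.16 / 830) * 100
H = 0.14 %FS

0.14 %FS


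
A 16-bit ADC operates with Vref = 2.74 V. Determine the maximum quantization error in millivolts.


The maximum quantization error is +/- LSB/2.
LSB = Vref / 2^n = 2.74 / 65536 = 4.181e-05 V
Max error = LSB / 2 = 4.181e-05 / 2 = 2.09e-05 V
Max error = 0.0209 mV

0.0209 mV


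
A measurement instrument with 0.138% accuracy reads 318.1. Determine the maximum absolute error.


Absolute error = (accuracy% / 100) * reading.
Error = (0.138 / 100) * 318.1
Error = 0.00138 * 318.1
Error = 0.439

0.439


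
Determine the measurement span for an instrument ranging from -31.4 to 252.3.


Span = upper range - lower range.
Span = 252.3 - (-31.4)
Span = 283.7

283.7


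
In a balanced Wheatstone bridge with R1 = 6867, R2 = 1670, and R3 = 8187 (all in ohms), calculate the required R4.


At balance: R1*R4 = R2*R3, so R4 = R2*R3/R1.
R4 = 1670 * 8187 / 6867
R4 = 13672290 / 6867
R4 = 1991.01 ohm

1991.01 ohm


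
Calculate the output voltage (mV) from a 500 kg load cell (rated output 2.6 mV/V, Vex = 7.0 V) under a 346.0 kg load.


Vout = rated_output * Vex * (load / capacity).
Vout = 2.6 * 7.0 * (346.0 / 500)
Vout = 2.6 * 7.0 * 0.692
Vout = 12.594 mV

12.594 mV


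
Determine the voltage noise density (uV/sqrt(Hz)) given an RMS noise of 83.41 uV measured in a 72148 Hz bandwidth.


Noise spectral density = Vrms / sqrt(BW).
NSD = 83.41 / sqrt(72148)
NSD = 83.41 / 268.6038
NSD = 0.3105 uV/sqrt(Hz)

0.3105 uV/sqrt(Hz)


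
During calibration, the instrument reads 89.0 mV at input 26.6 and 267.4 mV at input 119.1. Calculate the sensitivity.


Sensitivity = (y2 - y1) / (x2 - x1).
S = (267.4 - 89.0) / (119.1 - 26.6)
S = 178.4 / 92.5
S = 1.9286 mV/unit

1.9286 mV/unit


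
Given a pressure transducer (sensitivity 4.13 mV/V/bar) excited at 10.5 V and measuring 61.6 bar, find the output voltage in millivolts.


Output = sensitivity * Vex * P.
Vout = 4.13 * 10.5 * 61.6
Vout = 43.365 * 61.6
Vout = 2671.28 mV

2671.28 mV


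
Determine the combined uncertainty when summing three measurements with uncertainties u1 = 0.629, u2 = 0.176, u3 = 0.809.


For a sum of independent quantities, uc = sqrt(u1^2 + u2^2 + u3^2).
uc = sqrt(0.629^2 + 0.176^2 + 0.809^2)
uc = sqrt(0.395641 + 0.030976 + 0.654481)
uc = 1.0398

1.0398


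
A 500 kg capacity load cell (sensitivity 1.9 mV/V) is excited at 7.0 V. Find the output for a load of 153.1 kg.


Vout = rated_output * Vex * (load / capacity).
Vout = 1.9 * 7.0 * (153.1 / 500)
Vout = 1.9 * 7.0 * 0.3062
Vout = 4.072 mV

4.072 mV


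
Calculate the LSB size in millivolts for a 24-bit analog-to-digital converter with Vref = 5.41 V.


The resolution (LSB) of an ADC is Vref / 2^n.
LSB = 5.41 / 2^24
LSB = 5.41 / 16777216
LSB = 3.2e-07 V = 0.00032246 mV

0.00032246 mV


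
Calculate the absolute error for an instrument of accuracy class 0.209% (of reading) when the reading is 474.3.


Absolute error = (accuracy% / 100) * reading.
Error = (0.209 / 100) * 474.3
Error = 0.00209 * 474.3
Error = 0.9913

0.9913


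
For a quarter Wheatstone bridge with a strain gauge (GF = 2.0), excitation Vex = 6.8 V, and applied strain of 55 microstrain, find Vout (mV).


Quarter bridge output: Vout = (GF * epsilon * Vex) / 4.
Vout = (2.0 * 55e-6 * 6.8) / 4
Vout = 0.000748 / 4 V
Vout = 0.000187 V = 0.187 mV

0.187 mV


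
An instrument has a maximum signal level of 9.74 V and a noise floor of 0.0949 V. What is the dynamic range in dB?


Dynamic range = 20 * log10(Vmax / Vnoise).
DR = 20 * log10(9.74 / 0.0949)
DR = 20 * log10(102.63)
DR = 40.23 dB

40.23 dB


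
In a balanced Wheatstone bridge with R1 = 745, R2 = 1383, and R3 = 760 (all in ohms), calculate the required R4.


At balance: R1*R4 = R2*R3, so R4 = R2*R3/R1.
R4 = 1383 * 760 / 745
R4 = 1051080 / 745
R4 = 1410.85 ohm

1410.85 ohm


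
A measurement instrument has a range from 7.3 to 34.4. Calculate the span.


Span = upper range - lower range.
Span = 34.4 - (7.3)
Span = 27.1

27.1


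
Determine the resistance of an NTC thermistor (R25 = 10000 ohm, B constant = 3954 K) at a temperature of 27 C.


NTC thermistor equation: Rt = R25 * exp(B * (1/T - 1/T25)).
T in Kelvin: 300.15 K, T25 = 298.15 K
1/T - 1/T25 = 1/300.15 - 1/298.15 = -2.235e-05
B * (1/T - 1/T25) = 3954 * -2.235e-05 = -0.0884
Rt = 10000 * exp(-0.0884) = 9154.2 ohm

9154.2 ohm


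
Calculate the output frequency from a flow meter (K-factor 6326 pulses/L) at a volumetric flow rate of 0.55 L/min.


Frequency = K * Q / 60 (converting L/min to L/s).
f = 6326 * 0.55 / 60
f = 3479.3 / 60
f = 57.99 Hz

57.99 Hz


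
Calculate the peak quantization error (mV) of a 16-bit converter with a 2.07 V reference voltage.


The maximum quantization error is +/- LSB/2.
LSB = Vref / 2^n = 2.07 / 65536 = 3.159e-05 V
Max error = LSB / 2 = 3.159e-05 / 2 = 1.579e-05 V
Max error = 0.0158 mV

0.0158 mV


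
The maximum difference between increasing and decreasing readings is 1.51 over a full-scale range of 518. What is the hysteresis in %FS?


Hysteresis = (max difference / full scale) * 100%.
H = (1.51 / 518) * 100
H = 0.292 %FS

0.292 %FS


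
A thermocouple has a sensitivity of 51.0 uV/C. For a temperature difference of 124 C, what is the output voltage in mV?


The thermocouple output V = sensitivity * dT.
V = 51.0 uV/C * 124 C
V = 6324.0 uV
V = 6.324 mV

6.324 mV


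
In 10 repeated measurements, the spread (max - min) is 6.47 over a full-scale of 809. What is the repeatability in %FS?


Repeatability = (spread / full scale) * 100%.
R = (6.47 / 809) * 100
R = 0.8 %FS

0.8 %FS


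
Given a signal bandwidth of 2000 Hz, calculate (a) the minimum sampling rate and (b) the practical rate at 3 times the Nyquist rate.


By Nyquist theorem, fs_min = 2 * fmax.
fs_min = 2 * 2000 = 4000 Hz
Practical rate = 3 * fs_min = 3 * 4000 = 12000 Hz

fs_min = 4000 Hz, fs_practical = 12000 Hz


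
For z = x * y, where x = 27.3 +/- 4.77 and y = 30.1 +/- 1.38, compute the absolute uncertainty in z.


For a product z = x*y, the relative uncertainty is:
uz/z = sqrt((ux/x)^2 + (uy/y)^2)
Relative uncertainties: ux/x = 4.77/27.3 = 0.174725
uy/y = 1.38/30.1 = 0.045847
z = 27.3 * 30.1 = 821.7
uz = 821.7 * sqrt(0.174725^2 + 0.045847^2) = 148.437

148.437


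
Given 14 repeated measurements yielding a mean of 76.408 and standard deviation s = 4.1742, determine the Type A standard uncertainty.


The standard uncertainty for Type A evaluation is u = s / sqrt(n).
u = 4.1742 / sqrt(14)
u = 4.1742 / 3.7417
u = 1.1156

1.1156


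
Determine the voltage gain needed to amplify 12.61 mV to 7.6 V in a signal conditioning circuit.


Gain = Vout / Vin (converting to same units).
G = 7.6 V / 12.61 mV
G = 7600.0 mV / 12.61 mV
G = 602.7

602.7


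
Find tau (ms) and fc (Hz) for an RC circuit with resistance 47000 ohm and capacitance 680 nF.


Time constant: tau = R * C.
tau = 47000 * 6.80e-07 = 0.03196 s
tau = 31.96 ms
Cutoff frequency: fc = 1 / (2*pi*R*C).
fc = 1 / (2*pi*0.03196) = 4.98 Hz

tau = 31.96 ms, fc = 4.98 Hz


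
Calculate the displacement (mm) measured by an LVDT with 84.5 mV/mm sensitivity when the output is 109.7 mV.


Displacement = Vout / sensitivity.
d = 109.7 / 84.5
d = 1.298 mm

1.298 mm


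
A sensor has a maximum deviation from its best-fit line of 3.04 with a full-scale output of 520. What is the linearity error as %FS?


Linearity error = (max deviation / full scale) * 100%.
Linearity = (3.04 / 520) * 100
Linearity = 0.585 %FS

0.585 %FS


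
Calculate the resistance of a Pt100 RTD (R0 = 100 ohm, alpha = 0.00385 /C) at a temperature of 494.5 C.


The RTD equation: Rt = R0 * (1 + alpha * T).
Rt = 100 * (1 + 0.00385 * 494.5)
Rt = 100 * (1 + 1.903825)
Rt = 100 * 2.903825
Rt = 290.383 ohm

290.383 ohm


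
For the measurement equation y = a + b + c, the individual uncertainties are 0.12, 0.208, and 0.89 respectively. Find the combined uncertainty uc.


For a sum of independent quantities, uc = sqrt(u1^2 + u2^2 + u3^2).
uc = sqrt(0.12^2 + 0.208^2 + 0.89^2)
uc = sqrt(0.0144 + 0.043264 + 0.7921)
uc = 0.9218

0.9218


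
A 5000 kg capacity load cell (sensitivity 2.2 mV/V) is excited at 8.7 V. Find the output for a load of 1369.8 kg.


Vout = rated_output * Vex * (load / capacity).
Vout = 2.2 * 8.7 * (1369.8 / 5000)
Vout = 2.2 * 8.7 * 0.27396
Vout = 5.244 mV

5.244 mV


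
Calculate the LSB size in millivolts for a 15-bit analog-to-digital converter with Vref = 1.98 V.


The resolution (LSB) of an ADC is Vref / 2^n.
LSB = 1.98 / 2^15
LSB = 1.98 / 32768
LSB = 6.042e-05 V = 0.0604248 mV

0.0604248 mV


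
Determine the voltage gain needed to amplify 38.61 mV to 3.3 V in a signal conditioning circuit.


Gain = Vout / Vin (converting to same units).
G = 3.3 V / 38.61 mV
G = 3300.0 mV / 38.61 mV
G = 85.47

85.47


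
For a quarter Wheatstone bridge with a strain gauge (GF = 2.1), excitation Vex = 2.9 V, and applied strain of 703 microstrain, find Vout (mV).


Quarter bridge output: Vout = (GF * epsilon * Vex) / 4.
Vout = (2.1 * 703e-6 * 2.9) / 4
Vout = 0.00428127 / 4 V
Vout = 0.00107032 V = 1.0703 mV

1.0703 mV


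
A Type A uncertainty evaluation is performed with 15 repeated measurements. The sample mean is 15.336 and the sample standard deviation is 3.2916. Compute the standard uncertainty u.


The standard uncertainty for Type A evaluation is u = s / sqrt(n).
u = 3.2916 / sqrt(15)
u = 3.2916 / 3.873
u = 0.8499

0.8499


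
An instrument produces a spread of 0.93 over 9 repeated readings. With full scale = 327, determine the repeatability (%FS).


Repeatability = (spread / full scale) * 100%.
R = (0.93 / 327) * 100
R = 0.284 %FS

0.284 %FS


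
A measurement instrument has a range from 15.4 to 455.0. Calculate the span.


Span = upper range - lower range.
Span = 455.0 - (15.4)
Span = 439.6

439.6


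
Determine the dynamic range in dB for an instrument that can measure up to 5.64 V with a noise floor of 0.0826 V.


Dynamic range = 20 * log10(Vmax / Vnoise).
DR = 20 * log10(5.64 / 0.0826)
DR = 20 * log10(68.28)
DR = 36.69 dB

36.69 dB


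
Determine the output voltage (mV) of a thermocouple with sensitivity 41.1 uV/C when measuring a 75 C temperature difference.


The thermocouple output V = sensitivity * dT.
V = 41.1 uV/C * 75 C
V = 3082.5 uV
V = 3.083 mV

3.083 mV


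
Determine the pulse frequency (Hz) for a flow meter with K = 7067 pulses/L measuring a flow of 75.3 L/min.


Frequency = K * Q / 60 (converting L/min to L/s).
f = 7067 * 75.3 / 60
f = 532145.1 / 60
f = 8869.08 Hz

8869.08 Hz


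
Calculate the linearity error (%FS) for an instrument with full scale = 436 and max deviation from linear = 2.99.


Linearity error = (max deviation / full scale) * 100%.
Linearity = (2.99 / 436) * 100
Linearity = 0.686 %FS

0.686 %FS


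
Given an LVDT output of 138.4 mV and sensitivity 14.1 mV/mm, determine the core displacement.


Displacement = Vout / sensitivity.
d = 138.4 / 14.1
d = 9.816 mm

9.816 mm


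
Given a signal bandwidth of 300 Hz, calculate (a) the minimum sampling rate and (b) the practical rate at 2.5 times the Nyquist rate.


By Nyquist theorem, fs_min = 2 * fmax.
fs_min = 2 * 300 = 600 Hz
Practical rate = 2.5 * fs_min = 2.5 * 600 = 1500 Hz

fs_min = 600 Hz, fs_practical = 1500 Hz


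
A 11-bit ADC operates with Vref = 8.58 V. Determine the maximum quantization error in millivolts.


The maximum quantization error is +/- LSB/2.
LSB = Vref / 2^n = 8.58 / 2048 = 0.00418945 V
Max error = LSB / 2 = 0.00418945 / 2 = 0.00209473 V
Max error = 2.0947 mV

2.0947 mV


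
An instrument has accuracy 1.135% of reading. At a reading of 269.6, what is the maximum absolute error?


Absolute error = (accuracy% / 100) * reading.
Error = (1.135 / 100) * 269.6
Error = 0.01135 * 269.6
Error = 3.06

3.06


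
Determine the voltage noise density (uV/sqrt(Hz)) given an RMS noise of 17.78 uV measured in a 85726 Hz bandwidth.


Noise spectral density = Vrms / sqrt(BW).
NSD = 17.78 / sqrt(85726)
NSD = 17.78 / 292.79
NSD = 0.0607 uV/sqrt(Hz)

0.0607 uV/sqrt(Hz)


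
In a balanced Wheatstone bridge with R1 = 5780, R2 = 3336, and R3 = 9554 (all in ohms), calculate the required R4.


At balance: R1*R4 = R2*R3, so R4 = R2*R3/R1.
R4 = 3336 * 9554 / 5780
R4 = 31872144 / 5780
R4 = 5514.21 ohm

5514.21 ohm


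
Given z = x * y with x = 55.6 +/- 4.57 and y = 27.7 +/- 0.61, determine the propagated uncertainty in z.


For a product z = x*y, the relative uncertainty is:
uz/z = sqrt((ux/x)^2 + (uy/y)^2)
Relative uncertainties: ux/x = 4.57/55.6 = 0.082194
uy/y = 0.61/27.7 = 0.022022
z = 55.6 * 27.7 = 1540.1
uz = 1540.1 * sqrt(0.082194^2 + 0.022022^2) = 131.054

131.054


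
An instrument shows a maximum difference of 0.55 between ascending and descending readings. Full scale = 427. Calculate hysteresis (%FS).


Hysteresis = (max difference / full scale) * 100%.
H = (0.55 / 427) * 100
H = 0.129 %FS

0.129 %FS


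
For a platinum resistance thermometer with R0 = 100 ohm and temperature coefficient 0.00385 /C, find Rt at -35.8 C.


The RTD equation: Rt = R0 * (1 + alpha * T).
Rt = 100 * (1 + 0.00385 * -35.8)
Rt = 100 * (1 + -0.13783)
Rt = 100 * 0.86217
Rt = 86.217 ohm

86.217 ohm


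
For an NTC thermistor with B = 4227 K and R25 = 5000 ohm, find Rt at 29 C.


NTC thermistor equation: Rt = R25 * exp(B * (1/T - 1/T25)).
T in Kelvin: 302.15 K, T25 = 298.15 K
1/T - 1/T25 = 1/302.15 - 1/298.15 = -4.44e-05
B * (1/T - 1/T25) = 4227 * -4.44e-05 = -0.1877
Rt = 5000 * exp(-0.1877) = 4144.4 ohm

4144.4 ohm


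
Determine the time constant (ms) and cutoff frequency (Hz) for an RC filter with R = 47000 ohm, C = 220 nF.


Time constant: tau = R * C.
tau = 47000 * 2.20e-07 = 0.01034 s
tau = 10.34 ms
Cutoff frequency: fc = 1 / (2*pi*R*C).
fc = 1 / (2*pi*0.01034) = 15.39 Hz

tau = 10.34 ms, fc = 15.39 Hz


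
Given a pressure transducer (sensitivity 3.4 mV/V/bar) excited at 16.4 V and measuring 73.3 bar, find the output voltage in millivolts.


Output = sensitivity * Vex * P.
Vout = 3.4 * 16.4 * 73.3
Vout = 55.76 * 73.3
Vout = 4087.21 mV

4087.21 mV


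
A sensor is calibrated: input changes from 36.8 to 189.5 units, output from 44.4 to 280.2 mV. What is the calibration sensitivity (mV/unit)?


Sensitivity = (y2 - y1) / (x2 - x1).
S = (280.2 - 44.4) / (189.5 - 36.8)
S = 235.8 / 152.7
S = 1.5442 mV/unit

1.5442 mV/unit


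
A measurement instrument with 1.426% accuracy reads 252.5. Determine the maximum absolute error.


Absolute error = (accuracy% / 100) * reading.
Error = (1.426 / 100) * 252.5
Error = 0.01426 * 252.5
Error = 3.6006

3.6006


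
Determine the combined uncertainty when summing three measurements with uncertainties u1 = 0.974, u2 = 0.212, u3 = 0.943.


For a sum of independent quantities, uc = sqrt(u1^2 + u2^2 + u3^2).
uc = sqrt(0.974^2 + 0.212^2 + 0.943^2)
uc = sqrt(0.948676 + 0.044944 + 0.889249)
uc = 1.3722

1.3722


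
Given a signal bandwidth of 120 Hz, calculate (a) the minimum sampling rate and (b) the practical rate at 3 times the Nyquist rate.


By Nyquist theorem, fs_min = 2 * fmax.
fs_min = 2 * 120 = 240 Hz
Practical rate = 3 * fs_min = 3 * 240 = 720 Hz

fs_min = 240 Hz, fs_practical = 720 Hz


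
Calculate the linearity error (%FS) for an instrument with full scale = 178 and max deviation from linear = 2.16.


Linearity error = (max deviation / full scale) * 100%.
Linearity = (2.16 / 178) * 100
Linearity = 1.213 %FS

1.213 %FS


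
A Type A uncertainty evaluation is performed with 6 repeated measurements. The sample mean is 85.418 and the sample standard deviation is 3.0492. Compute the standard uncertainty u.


The standard uncertainty for Type A evaluation is u = s / sqrt(n).
u = 3.0492 / sqrt(6)
u = 3.0492 / 2.4495
u = 1.2448

1.2448


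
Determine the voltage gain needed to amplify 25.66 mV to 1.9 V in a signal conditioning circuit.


Gain = Vout / Vin (converting to same units).
G = 1.9 V / 25.66 mV
G = 1900.0 mV / 25.66 mV
G = 74.05

74.05


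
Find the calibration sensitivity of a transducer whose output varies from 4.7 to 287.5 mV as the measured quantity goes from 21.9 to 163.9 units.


Sensitivity = (y2 - y1) / (x2 - x1).
S = (287.5 - 4.7) / (163.9 - 21.9)
S = 282.8 / 142.0
S = 1.9915 mV/unit

1.9915 mV/unit


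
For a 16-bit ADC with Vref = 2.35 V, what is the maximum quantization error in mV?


The maximum quantization error is +/- LSB/2.
LSB = Vref / 2^n = 2.35 / 65536 = 3.586e-05 V
Max error = LSB / 2 = 3.586e-05 / 2 = 1.793e-05 V
Max error = 0.0179 mV

0.0179 mV


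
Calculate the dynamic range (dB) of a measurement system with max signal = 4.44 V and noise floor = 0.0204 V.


Dynamic range = 20 * log10(Vmax / Vnoise).
DR = 20 * log10(4.44 / 0.0204)
DR = 20 * log10(217.65)
DR = 46.76 dB

46.76 dB


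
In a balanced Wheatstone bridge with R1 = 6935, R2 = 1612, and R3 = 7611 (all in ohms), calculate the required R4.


At balance: R1*R4 = R2*R3, so R4 = R2*R3/R1.
R4 = 1612 * 7611 / 6935
R4 = 12268932 / 6935
R4 = 1769.13 ohm

1769.13 ohm


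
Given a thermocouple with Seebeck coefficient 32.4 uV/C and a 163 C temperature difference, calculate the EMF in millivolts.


The thermocouple output V = sensitivity * dT.
V = 32.4 uV/C * 163 C
V = 5281.2 uV
V = 5.281 mV

5.281 mV


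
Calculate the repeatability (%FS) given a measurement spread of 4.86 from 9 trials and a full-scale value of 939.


Repeatability = (spread / full scale) * 100%.
R = (4.86 / 939) * 100
R = 0.518 %FS

0.518 %FS


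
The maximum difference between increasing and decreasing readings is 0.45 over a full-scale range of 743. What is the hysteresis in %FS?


Hysteresis = (max difference / full scale) * 100%.
H = (0.45 / 743) * 100
H = 0.061 %FS

0.061 %FS


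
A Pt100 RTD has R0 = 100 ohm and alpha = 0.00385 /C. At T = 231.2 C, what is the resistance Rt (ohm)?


The RTD equation: Rt = R0 * (1 + alpha * T).
Rt = 100 * (1 + 0.00385 * 231.2)
Rt = 100 * (1 + 0.89012)
Rt = 100 * 1.89012
Rt = 189.012 ohm

189.012 ohm


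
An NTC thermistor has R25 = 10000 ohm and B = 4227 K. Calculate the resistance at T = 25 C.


NTC thermistor equation: Rt = R25 * exp(B * (1/T - 1/T25)).
T in Kelvin: 298.15 K, T25 = 298.15 K
1/T - 1/T25 = 1/298.15 - 1/298.15 = 0.0
B * (1/T - 1/T25) = 4227 * 0.0 = 0.0
Rt = 10000 * exp(0.0) = 10000.0 ohm

10000.0 ohm


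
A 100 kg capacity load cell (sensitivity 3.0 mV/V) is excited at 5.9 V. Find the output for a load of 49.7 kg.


Vout = rated_output * Vex * (load / capacity).
Vout = 3.0 * 5.9 * (49.7 / 100)
Vout = 3.0 * 5.9 * 0.497
Vout = 8.797 mV

8.797 mV


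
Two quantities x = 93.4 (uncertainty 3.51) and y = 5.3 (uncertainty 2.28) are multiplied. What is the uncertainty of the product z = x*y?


For a product z = x*y, the relative uncertainty is:
uz/z = sqrt((ux/x)^2 + (uy/y)^2)
Relative uncertainties: ux/x = 3.51/93.4 = 0.03758
uy/y = 2.28/5.3 = 0.430189
z = 93.4 * 5.3 = 495.0
uz = 495.0 * sqrt(0.03758^2 + 0.430189^2) = 213.763

213.763


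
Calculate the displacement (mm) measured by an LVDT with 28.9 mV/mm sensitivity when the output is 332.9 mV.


Displacement = Vout / sensitivity.
d = 332.9 / 28.9
d = 11.519 mm

11.519 mm


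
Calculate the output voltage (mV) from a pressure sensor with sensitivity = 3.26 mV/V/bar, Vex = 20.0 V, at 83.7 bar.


Output = sensitivity * Vex * P.
Vout = 3.26 * 20.0 * 83.7
Vout = 65.2 * 83.7
Vout = 5457.24 mV

5457.24 mV


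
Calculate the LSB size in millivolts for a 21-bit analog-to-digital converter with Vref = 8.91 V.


The resolution (LSB) of an ADC is Vref / 2^n.
LSB = 8.91 / 2^21
LSB = 8.91 / 2097152
LSB = 4.25e-06 V = 0.00424862 mV

0.00424862 mV


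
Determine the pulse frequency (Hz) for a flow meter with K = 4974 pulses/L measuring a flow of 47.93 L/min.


Frequency = K * Q / 60 (converting L/min to L/s).
f = 4974 * 47.93 / 60
f = 238403.82 / 60
f = 3973.4 Hz

3973.4 Hz


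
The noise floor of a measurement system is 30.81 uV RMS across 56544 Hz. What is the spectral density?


Noise spectral density = Vrms / sqrt(BW).
NSD = 30.81 / sqrt(56544)
NSD = 30.81 / 237.7898
NSD = 0.1296 uV/sqrt(Hz)

0.1296 uV/sqrt(Hz)


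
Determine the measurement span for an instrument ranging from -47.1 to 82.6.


Span = upper range - lower range.
Span = 82.6 - (-47.1)
Span = 129.7

129.7


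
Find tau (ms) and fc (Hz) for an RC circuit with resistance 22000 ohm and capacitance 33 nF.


Time constant: tau = R * C.
tau = 22000 * 3.30e-08 = 0.000726 s
tau = 0.726 ms
Cutoff frequency: fc = 1 / (2*pi*R*C).
fc = 1 / (2*pi*0.000726) = 219.22 Hz

tau = 0.726 ms, fc = 219.22 Hz


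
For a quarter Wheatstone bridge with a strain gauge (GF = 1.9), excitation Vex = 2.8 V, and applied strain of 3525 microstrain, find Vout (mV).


Quarter bridge output: Vout = (GF * epsilon * Vex) / 4.
Vout = (1.9 * 3525e-6 * 2.8) / 4
Vout = 0.018753 / 4 V
Vout = 0.00468825 V = 4.6883 mV

4.6883 mV


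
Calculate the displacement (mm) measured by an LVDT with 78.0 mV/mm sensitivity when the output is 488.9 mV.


Displacement = Vout / sensitivity.
d = 488.9 / 78.0
d = 6.268 mm

6.268 mm


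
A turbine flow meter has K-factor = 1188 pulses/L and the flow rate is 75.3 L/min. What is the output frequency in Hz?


Frequency = K * Q / 60 (converting L/min to L/s).
f = 1188 * 75.3 / 60
f = 89456.4 / 60
f = 1490.94 Hz

1490.94 Hz


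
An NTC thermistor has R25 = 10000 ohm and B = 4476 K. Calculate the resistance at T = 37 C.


NTC thermistor equation: Rt = R25 * exp(B * (1/T - 1/T25)).
T in Kelvin: 310.15 K, T25 = 298.15 K
1/T - 1/T25 = 1/310.15 - 1/298.15 = -0.00012977
B * (1/T - 1/T25) = 4476 * -0.00012977 = -0.5809
Rt = 10000 * exp(-0.5809) = 5594.2 ohm

5594.2 ohm


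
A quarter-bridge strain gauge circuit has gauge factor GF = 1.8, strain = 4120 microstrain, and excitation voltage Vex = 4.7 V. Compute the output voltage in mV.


Quarter bridge output: Vout = (GF * epsilon * Vex) / 4.
Vout = (1.8 * 4120e-6 * 4.7) / 4
Vout = 0.0348552 / 4 V
Vout = 0.0087138 V = 8.7138 mV

8.7138 mV


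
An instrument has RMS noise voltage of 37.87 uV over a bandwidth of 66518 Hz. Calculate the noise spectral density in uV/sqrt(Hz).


Noise spectral density = Vrms / sqrt(BW).
NSD = 37.87 / sqrt(66518)
NSD = 37.87 / 257.9108
NSD = 0.1468 uV/sqrt(Hz)

0.1468 uV/sqrt(Hz)


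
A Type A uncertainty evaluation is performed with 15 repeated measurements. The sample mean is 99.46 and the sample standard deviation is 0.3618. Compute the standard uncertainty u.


The standard uncertainty for Type A evaluation is u = s / sqrt(n).
u = 0.3618 / sqrt(15)
u = 0.3618 / 3.873
u = 0.0934

0.0934


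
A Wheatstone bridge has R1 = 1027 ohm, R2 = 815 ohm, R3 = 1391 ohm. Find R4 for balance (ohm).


At balance: R1*R4 = R2*R3, so R4 = R2*R3/R1.
R4 = 815 * 1391 / 1027
R4 = 1133665 / 1027
R4 = 1103.86 ohm

1103.86 ohm


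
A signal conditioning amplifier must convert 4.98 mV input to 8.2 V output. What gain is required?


Gain = Vout / Vin (converting to same units).
G = 8.2 V / 4.98 mV
G = 8200.0 mV / 4.98 mV
G = 1646.59

1646.59


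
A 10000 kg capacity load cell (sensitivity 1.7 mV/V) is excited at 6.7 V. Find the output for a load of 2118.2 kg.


Vout = rated_output * Vex * (load / capacity).
Vout = 1.7 * 6.7 * (2118.2 / 10000)
Vout = 1.7 * 6.7 * 0.21182
Vout = 2.413 mV

2.413 mV


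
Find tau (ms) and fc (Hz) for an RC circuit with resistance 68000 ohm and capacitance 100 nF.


Time constant: tau = R * C.
tau = 68000 * 1.00e-07 = 0.0068 s
tau = 6.8 ms
Cutoff frequency: fc = 1 / (2*pi*R*C).
fc = 1 / (2*pi*0.0068) = 23.41 Hz

tau = 6.8 ms, fc = 23.41 Hz


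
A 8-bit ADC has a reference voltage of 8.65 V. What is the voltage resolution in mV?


The resolution (LSB) of an ADC is Vref / 2^n.
LSB = 8.65 / 2^8
LSB = 8.65 / 256
LSB = 0.03378906 V = 33.7890625 mV

33.7890625 mV


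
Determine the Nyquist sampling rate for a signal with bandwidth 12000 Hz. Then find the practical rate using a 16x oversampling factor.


By Nyquist theorem, fs_min = 2 * fmax.
fs_min = 2 * 12000 = 24000 Hz
Practical rate = 16 * fs_min = 16 * 24000 = 384000 Hz

fs_min = 24000 Hz, fs_practical = 384000 Hz


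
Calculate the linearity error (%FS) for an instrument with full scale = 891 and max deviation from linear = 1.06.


Linearity error = (max deviation / full scale) * 100%.
Linearity = (1.06 / 891) * 100
Linearity = 0.119 %FS

0.119 %FS


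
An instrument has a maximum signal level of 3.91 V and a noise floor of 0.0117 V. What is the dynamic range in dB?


Dynamic range = 20 * log10(Vmax / Vnoise).
DR = 20 * log10(3.91 / 0.0117)
DR = 20 * log10(334.19)
DR = 50.48 dB

50.48 dB


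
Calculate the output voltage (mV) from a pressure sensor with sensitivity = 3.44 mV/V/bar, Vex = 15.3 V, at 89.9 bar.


Output = sensitivity * Vex * P.
Vout = 3.44 * 15.3 * 89.9
Vout = 52.632 * 89.9
Vout = 4731.62 mV

4731.62 mV


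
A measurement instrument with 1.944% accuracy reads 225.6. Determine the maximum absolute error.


Absolute error = (accuracy% / 100) * reading.
Error = (1.944 / 100) * 225.6
Error = 0.01944 * 225.6
Error = 4.3857

4.3857


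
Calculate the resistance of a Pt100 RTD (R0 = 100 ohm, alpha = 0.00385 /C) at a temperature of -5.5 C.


The RTD equation: Rt = R0 * (1 + alpha * T).
Rt = 100 * (1 + 0.00385 * -5.5)
Rt = 100 * (1 + -0.021175)
Rt = 100 * 0.978825
Rt = 97.883 ohm

97.883 ohm


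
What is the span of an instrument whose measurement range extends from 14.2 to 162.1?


Span = upper range - lower range.
Span = 162.1 - (14.2)
Span = 147.9

147.9


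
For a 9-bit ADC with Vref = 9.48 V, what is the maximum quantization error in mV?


The maximum quantization error is +/- LSB/2.
LSB = Vref / 2^n = 9.48 / 512 = 0.01851563 V
Max error = LSB / 2 = 0.01851563 / 2 = 0.00925781 V
Max error = 9.2578 mV

9.2578 mV


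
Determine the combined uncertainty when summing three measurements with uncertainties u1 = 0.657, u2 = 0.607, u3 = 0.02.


For a sum of independent quantities, uc = sqrt(u1^2 + u2^2 + u3^2).
uc = sqrt(0.657^2 + 0.607^2 + 0.02^2)
uc = sqrt(0.431649 + 0.368449 + 0.0004)
uc = 0.8947

0.8947


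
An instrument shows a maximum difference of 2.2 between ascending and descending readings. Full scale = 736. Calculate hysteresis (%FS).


Hysteresis = (max difference / full scale) * 100%.
H = (2.2 / 736) * 100
H = 0.299 %FS

0.299 %FS


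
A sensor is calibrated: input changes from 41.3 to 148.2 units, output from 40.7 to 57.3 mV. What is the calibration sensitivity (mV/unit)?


Sensitivity = (y2 - y1) / (x2 - x1).
S = (57.3 - 40.7) / (148.2 - 41.3)
S = 16.6 / 106.9
S = 0.1553 mV/unit

0.1553 mV/unit


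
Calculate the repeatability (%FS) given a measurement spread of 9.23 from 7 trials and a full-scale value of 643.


Repeatability = (spread / full scale) * 100%.
R = (9.23 / 643) * 100
R = 1.435 %FS

1.435 %FS


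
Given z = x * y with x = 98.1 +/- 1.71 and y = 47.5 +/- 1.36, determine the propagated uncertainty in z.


For a product z = x*y, the relative uncertainty is:
uz/z = sqrt((ux/x)^2 + (uy/y)^2)
Relative uncertainties: ux/x = 1.71/98.1 = 0.017431
uy/y = 1.36/47.5 = 0.028632
z = 98.1 * 47.5 = 4659.8
uz = 4659.8 * sqrt(0.017431^2 + 0.028632^2) = 156.196

156.196


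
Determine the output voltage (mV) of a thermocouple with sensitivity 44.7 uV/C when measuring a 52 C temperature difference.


The thermocouple output V = sensitivity * dT.
V = 44.7 uV/C * 52 C
V = 2324.4 uV
V = 2.324 mV

2.324 mV


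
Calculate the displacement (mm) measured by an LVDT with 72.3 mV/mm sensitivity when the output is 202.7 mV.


Displacement = Vout / sensitivity.
d = 202.7 / 72.3
d = 2.804 mm

2.804 mm


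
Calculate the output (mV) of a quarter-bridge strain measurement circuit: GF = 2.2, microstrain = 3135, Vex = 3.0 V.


Quarter bridge output: Vout = (GF * epsilon * Vex) / 4.
Vout = (2.2 * 3135e-6 * 3.0) / 4
Vout = 0.020691 / 4 V
Vout = 0.00517275 V = 5.1728 mV

5.1728 mV


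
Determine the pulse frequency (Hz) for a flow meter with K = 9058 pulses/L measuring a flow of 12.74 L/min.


Frequency = K * Q / 60 (converting L/min to L/s).
f = 9058 * 12.74 / 60
f = 115398.92 / 60
f = 1923.32 Hz

1923.32 Hz


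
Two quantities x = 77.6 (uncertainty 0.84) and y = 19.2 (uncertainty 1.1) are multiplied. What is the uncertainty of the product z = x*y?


For a product z = x*y, the relative uncertainty is:
uz/z = sqrt((ux/x)^2 + (uy/y)^2)
Relative uncertainties: ux/x = 0.84/77.6 = 0.010825
uy/y = 1.1/19.2 = 0.057292
z = 77.6 * 19.2 = 1489.9
uz = 1489.9 * sqrt(0.010825^2 + 0.057292^2) = 86.87

86.87


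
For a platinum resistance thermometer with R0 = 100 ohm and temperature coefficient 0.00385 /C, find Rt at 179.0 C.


The RTD equation: Rt = R0 * (1 + alpha * T).
Rt = 100 * (1 + 0.00385 * 179.0)
Rt = 100 * (1 + 0.68915)
Rt = 100 * 1.68915
Rt = 168.915 ohm

168.915 ohm


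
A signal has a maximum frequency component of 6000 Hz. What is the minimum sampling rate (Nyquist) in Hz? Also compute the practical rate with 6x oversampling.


By Nyquist theorem, fs_min = 2 * fmax.
fs_min = 2 * 6000 = 12000 Hz
Practical rate = 6 * fs_min = 6 * 12000 = 72000 Hz

fs_min = 12000 Hz, fs_practical = 72000 Hz


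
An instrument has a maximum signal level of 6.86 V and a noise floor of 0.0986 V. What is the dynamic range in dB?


Dynamic range = 20 * log10(Vmax / Vnoise).
DR = 20 * log10(6.86 / 0.0986)
DR = 20 * log10(69.57)
DR = 36.85 dB

36.85 dB


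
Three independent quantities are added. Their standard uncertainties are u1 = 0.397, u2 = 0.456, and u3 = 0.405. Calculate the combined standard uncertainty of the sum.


For a sum of independent quantities, uc = sqrt(u1^2 + u2^2 + u3^2).
uc = sqrt(0.397^2 + 0.456^2 + 0.405^2)
uc = sqrt(0.157609 + 0.207936 + 0.164025)
uc = 0.7277

0.7277


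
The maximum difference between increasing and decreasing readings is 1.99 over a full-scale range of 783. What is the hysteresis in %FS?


Hysteresis = (max difference / full scale) * 100%.
H = (1.99 / 783) * 100
H = 0.254 %FS

0.254 %FS


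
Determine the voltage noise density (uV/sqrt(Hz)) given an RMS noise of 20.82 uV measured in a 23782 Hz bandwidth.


Noise spectral density = Vrms / sqrt(BW).
NSD = 20.82 / sqrt(23782)
NSD = 20.82 / 154.2141
NSD = 0.135 uV/sqrt(Hz)

0.135 uV/sqrt(Hz)


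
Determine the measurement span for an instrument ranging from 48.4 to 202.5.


Span = upper range - lower range.
Span = 202.5 - (48.4)
Span = 154.1

154.1


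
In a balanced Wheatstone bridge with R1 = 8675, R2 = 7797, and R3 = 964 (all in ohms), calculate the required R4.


At balance: R1*R4 = R2*R3, so R4 = R2*R3/R1.
R4 = 7797 * 964 / 8675
R4 = 7516308 / 8675
R4 = 866.43 ohm

866.43 ohm


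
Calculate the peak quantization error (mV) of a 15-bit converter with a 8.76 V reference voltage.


The maximum quantization error is +/- LSB/2.
LSB = Vref / 2^n = 8.76 / 32768 = 0.00026733 V
Max error = LSB / 2 = 0.00026733 / 2 = 0.00013367 V
Max error = 0.1337 mV

0.1337 mV


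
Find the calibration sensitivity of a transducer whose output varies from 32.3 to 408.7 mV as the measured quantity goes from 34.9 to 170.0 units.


Sensitivity = (y2 - y1) / (x2 - x1).
S = (408.7 - 32.3) / (170.0 - 34.9)
S = 376.4 / 135.1
S = 2.7861 mV/unit

2.7861 mV/unit


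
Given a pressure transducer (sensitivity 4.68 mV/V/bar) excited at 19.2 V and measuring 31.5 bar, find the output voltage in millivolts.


Output = sensitivity * Vex * P.
Vout = 4.68 * 19.2 * 31.5
Vout = 89.856 * 31.5
Vout = 2830.46 mV

2830.46 mV


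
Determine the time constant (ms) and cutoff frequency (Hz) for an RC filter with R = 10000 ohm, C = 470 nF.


Time constant: tau = R * C.
tau = 10000 * 4.70e-07 = 0.0047 s
tau = 4.7 ms
Cutoff frequency: fc = 1 / (2*pi*R*C).
fc = 1 / (2*pi*0.0047) = 33.86 Hz

tau = 4.7 ms, fc = 33.86 Hz


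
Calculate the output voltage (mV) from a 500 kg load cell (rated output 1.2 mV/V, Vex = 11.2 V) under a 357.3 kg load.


Vout = rated_output * Vex * (load / capacity).
Vout = 1.2 * 11.2 * (357.3 / 500)
Vout = 1.2 * 11.2 * 0.7146
Vout = 9.604 mV

9.604 mV


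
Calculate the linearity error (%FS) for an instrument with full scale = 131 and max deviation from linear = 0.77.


Linearity error = (max deviation / full scale) * 100%.
Linearity = (0.77 / 131) * 100
Linearity = 0.588 %FS

0.588 %FS


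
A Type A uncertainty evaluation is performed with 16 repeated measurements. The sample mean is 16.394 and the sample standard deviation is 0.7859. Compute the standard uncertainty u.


The standard uncertainty for Type A evaluation is u = s / sqrt(n).
u = 0.7859 / sqrt(16)
u = 0.7859 / 4.0
u = 0.1965

0.1965


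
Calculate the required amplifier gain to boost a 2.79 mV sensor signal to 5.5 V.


Gain = Vout / Vin (converting to same units).
G = 5.5 V / 2.79 mV
G = 5500.0 mV / 2.79 mV
G = 1971.33

1971.33


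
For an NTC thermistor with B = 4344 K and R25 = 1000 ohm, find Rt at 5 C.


NTC thermistor equation: Rt = R25 * exp(B * (1/T - 1/T25)).
T in Kelvin: 278.15 K, T25 = 298.15 K
1/T - 1/T25 = 1/278.15 - 1/298.15 = 0.00024117
B * (1/T - 1/T25) = 4344 * 0.00024117 = 1.0476
Rt = 1000 * exp(1.0476) = 2850.9 ohm

2850.9 ohm


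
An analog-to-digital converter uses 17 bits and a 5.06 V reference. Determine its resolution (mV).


The resolution (LSB) of an ADC is Vref / 2^n.
LSB = 5.06 / 2^17
LSB = 5.06 / 131072
LSB = 3.86e-05 V = 0.03860474 mV

0.03860474 mV


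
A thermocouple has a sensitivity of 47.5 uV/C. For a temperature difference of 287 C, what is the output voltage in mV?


The thermocouple output V = sensitivity * dT.
V = 47.5 uV/C * 287 C
V = 13632.5 uV
V = 13.633 mV

13.633 mV


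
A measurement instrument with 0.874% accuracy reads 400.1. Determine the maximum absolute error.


Absolute error = (accuracy% / 100) * reading.
Error = (0.874 / 100) * 400.1
Error = 0.00874 * 400.1
Error = 3.4969

3.4969


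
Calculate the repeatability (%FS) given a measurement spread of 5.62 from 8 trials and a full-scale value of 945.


Repeatability = (spread / full scale) * 100%.
R = (5.62 / 945) * 100
R = 0.595 %FS

0.595 %FS


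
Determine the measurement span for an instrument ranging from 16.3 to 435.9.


Span = upper range - lower range.
Span = 435.9 - (16.3)
Span = 419.6

419.6


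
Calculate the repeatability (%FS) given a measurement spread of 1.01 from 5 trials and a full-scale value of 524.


Repeatability = (spread / full scale) * 100%.
R = (1.01 / 524) * 100
R = 0.193 %FS

0.193 %FS
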